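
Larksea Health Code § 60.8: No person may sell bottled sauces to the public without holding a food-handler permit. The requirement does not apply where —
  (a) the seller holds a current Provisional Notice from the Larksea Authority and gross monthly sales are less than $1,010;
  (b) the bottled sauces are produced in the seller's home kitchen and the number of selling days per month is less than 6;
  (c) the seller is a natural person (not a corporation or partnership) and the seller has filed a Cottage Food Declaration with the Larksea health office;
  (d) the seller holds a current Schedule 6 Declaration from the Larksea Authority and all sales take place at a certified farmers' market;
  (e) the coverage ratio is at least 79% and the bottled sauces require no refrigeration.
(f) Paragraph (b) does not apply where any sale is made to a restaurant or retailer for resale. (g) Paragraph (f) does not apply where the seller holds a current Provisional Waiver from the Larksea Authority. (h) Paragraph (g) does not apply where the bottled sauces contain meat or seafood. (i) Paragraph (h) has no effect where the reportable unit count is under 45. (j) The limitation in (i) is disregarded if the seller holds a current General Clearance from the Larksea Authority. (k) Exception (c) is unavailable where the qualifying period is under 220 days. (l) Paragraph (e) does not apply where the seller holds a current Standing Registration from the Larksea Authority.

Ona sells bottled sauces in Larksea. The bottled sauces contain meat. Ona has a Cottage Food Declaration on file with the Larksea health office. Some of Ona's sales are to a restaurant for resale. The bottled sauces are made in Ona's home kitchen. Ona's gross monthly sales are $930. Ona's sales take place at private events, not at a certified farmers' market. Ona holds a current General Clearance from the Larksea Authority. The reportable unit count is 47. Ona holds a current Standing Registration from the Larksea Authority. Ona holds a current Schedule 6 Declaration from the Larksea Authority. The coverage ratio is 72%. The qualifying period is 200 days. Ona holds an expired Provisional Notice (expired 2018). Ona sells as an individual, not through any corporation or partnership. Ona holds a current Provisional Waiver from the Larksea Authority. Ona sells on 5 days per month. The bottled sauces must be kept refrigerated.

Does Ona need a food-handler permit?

Yes — Ona must hold a food-handler permit.

Exception (a) does not apply: no current Provisional Notice is held.
All of (b)'s requirements are met (the bottled sauces are home-kitchen produced; the number of selling days per month is 5, less than the 6 limit). But applying paragraphs (f)–(j): (f) operates against (b): some sales are to a restaurant for resale. (g) applies (a current Provisional Waiver is held), but is overridden by (h): (h) operates against (g): the bottled sauces contain meat. (i) does not operate here (the reportable unit count is 47, not under 45), so (h) stands. Exception (b) does not apply.
All of (c)'s requirements are met (the seller is a natural person; a Cottage Food Declaration is on file). However, paragraph (k) must be considered: (k) is engaged — the qualifying period is 200 days, under the 220 days limit. Exception (c) does not apply.
Exception (d) requires that all sales take place at a certified farmers' market; but sales are at private events, not a certified farmers' market, so (d) is unavailable.
Exception (e) requires that the coverage ratio is at least 79%; but the coverage ratio is 72%, short of 79%, so (e) is unavailable.
No exception is made out. Ona falls within the general rule.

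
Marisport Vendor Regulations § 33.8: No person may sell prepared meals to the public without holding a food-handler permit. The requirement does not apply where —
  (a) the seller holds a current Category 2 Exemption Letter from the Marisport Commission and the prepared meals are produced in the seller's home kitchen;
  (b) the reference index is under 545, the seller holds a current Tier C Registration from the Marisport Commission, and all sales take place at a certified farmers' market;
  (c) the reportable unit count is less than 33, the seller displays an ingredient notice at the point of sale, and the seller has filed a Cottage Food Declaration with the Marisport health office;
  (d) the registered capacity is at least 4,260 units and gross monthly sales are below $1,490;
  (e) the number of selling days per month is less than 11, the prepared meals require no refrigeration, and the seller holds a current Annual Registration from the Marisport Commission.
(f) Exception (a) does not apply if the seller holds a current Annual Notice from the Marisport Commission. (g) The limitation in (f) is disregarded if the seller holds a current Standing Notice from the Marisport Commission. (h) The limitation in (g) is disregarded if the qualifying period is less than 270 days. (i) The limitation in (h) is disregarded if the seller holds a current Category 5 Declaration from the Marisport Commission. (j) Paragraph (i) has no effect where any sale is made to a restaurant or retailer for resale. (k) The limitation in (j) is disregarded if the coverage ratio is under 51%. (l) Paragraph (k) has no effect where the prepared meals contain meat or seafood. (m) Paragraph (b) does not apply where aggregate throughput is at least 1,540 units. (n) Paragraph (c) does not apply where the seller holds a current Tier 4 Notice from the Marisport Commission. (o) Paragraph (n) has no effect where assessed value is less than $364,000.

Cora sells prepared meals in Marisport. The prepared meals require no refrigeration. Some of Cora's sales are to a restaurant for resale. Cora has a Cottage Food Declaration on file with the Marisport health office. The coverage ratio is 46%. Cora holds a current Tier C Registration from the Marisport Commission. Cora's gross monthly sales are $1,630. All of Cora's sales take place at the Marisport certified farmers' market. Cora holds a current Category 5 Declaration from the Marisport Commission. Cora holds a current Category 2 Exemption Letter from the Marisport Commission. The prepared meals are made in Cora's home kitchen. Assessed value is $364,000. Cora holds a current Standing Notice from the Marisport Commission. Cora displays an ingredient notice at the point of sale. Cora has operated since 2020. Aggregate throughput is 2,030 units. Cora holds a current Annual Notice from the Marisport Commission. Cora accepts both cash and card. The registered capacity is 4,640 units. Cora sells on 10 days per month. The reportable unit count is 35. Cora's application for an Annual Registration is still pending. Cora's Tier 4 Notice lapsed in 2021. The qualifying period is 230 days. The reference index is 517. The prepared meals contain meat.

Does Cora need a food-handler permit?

Exception (a) is satisfied on its face — a current Category 2 Exemption Letter is held; the prepared meals are home-kitchen produced. Turning to paragraphs (f)–(l): (f) is triggered — a current Annual Notice is held. (g) would limit (f) — a current Standing Notice is held — but (h) sets (g) aside: (h) operates against (g): the qualifying period is 230 days, less than the 270 days limit. (i) would limit (h) — a current Category 5 Declaration is held — but (j) sets (i) aside: (j) operates against (i): some sales are to a restaurant for resale. (k) is engaged (the coverage ratio is 46%, under the 51% limit), but is overridden by (l): (l) applies — the prepared meals contain meat. Exception (a) does not apply.
Exception (b): the reference index is 517, under the 545 limit; a current Tier C Registration is held; all sales are at a certified farmers' market — every condition holds. But: (m) operates against (b): aggregate throughput is 2,030 units, meeting the 1,540 units threshold. Exception (b) does not apply.
Exception (c) requires that the reportable unit count is less than 33; but the reportable unit count is 35, not less than 33, so (c) is unavailable.
Exception (d) does not apply: gross monthly sales are $1,630, not below $1,490.
Exception (e) fails — there is no Annual Registration in force.
Every exception is unavailable, so the rule governs.

Yes — Cora must hold a food-handler permit.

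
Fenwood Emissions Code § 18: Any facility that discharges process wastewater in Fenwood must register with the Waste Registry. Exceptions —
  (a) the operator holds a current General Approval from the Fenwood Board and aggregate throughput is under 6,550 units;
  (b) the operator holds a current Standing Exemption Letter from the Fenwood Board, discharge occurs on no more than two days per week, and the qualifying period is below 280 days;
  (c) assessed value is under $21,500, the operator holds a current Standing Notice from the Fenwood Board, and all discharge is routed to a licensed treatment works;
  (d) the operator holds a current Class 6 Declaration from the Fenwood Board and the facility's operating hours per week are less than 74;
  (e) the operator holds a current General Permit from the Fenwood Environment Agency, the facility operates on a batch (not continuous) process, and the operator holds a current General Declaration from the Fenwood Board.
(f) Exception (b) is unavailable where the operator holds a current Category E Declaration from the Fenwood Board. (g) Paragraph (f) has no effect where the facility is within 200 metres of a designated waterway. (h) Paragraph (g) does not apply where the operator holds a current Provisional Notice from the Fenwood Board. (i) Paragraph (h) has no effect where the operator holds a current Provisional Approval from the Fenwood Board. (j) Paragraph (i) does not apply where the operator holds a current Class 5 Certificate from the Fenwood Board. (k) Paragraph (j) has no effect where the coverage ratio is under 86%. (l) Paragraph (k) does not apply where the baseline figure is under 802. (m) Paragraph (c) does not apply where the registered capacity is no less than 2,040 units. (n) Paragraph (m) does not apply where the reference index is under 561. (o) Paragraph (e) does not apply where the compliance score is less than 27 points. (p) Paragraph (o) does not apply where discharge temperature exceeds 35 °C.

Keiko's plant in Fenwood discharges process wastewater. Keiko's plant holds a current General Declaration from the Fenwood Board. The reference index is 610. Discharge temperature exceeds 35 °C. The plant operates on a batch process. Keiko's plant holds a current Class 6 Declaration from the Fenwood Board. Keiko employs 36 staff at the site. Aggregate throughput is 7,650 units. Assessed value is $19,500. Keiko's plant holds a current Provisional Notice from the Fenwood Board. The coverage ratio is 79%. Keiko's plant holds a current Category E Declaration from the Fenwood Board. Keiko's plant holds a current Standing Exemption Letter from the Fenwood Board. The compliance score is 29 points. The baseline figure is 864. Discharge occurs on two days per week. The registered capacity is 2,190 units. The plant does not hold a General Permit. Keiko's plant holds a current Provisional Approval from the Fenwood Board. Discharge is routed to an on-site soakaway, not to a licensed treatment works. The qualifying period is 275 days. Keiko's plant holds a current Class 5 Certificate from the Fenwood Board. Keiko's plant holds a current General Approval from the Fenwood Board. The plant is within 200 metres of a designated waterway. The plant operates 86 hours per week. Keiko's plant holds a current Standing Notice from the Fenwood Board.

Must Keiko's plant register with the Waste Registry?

Exception (a) does not apply: aggregate throughput is 7,650 units, not under 6,550 units.
Exception (b): a current Standing Exemption Letter is held; discharge occurs on no more than two days per week; the qualifying period is 275 days, below the 280 days limit — every condition holds. Applying paragraphs (f)–(l): (f) operates (a current Category E Declaration is held), but is set aside by (g): (g) operates against (f): the plant is within 200 m of a designated waterway. (h) would limit (g) — a current Provisional Notice is held — but (i) sets (h) aside: (i) applies — a current Provisional Approval is held. (j) applies (a current Class 5 Certificate is held), but is displaced by (k): (k) operates against (j): the coverage ratio is 79%, under the 86% limit. (l), which would lift (k), does not operate here — the baseline figure is 864, not under 802. So (b) applies.
Exception (c) fails — discharge is not routed to a licensed treatment works.
Exception (d) fails — the facility's operating hours per week are 86, not less than 74.
Exception (e) fails — no General Permit is held.

No — exception (b) applies; Keiko's plant is not required to register with the Waste Registry.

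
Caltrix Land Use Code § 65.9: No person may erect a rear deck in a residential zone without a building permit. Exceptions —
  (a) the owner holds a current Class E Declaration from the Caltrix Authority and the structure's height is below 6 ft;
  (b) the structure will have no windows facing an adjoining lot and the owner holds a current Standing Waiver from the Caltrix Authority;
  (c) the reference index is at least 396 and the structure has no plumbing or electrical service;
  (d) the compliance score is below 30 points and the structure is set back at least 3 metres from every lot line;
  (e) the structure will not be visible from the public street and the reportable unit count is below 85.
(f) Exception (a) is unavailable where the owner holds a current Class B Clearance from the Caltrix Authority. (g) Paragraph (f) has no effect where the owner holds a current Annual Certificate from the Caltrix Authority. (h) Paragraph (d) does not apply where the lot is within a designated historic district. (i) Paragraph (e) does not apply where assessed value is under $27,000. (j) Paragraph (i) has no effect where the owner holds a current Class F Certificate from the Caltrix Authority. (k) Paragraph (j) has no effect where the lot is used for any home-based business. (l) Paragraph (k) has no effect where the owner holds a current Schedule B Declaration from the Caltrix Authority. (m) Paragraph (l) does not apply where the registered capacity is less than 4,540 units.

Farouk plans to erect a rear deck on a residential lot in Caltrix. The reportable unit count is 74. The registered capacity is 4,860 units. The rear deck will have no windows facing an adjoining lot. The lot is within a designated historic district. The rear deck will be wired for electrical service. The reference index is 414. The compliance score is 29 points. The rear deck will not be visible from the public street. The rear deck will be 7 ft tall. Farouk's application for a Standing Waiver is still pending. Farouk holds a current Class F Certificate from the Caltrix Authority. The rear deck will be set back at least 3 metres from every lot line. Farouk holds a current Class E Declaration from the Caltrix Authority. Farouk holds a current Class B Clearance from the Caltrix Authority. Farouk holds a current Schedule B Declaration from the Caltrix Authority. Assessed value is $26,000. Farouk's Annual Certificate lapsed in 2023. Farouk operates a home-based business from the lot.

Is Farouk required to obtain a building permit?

No — exception (e) applies; Farouk does not need a building permit.

Exception (a) fails — the structure's height is 7 ft, not below 6 ft.
Exception (b) does not apply: the Standing Waiver is not current.
Exception (c) requires that the structure has no plumbing or electrical service; but electrical service is planned, so (c) is unavailable.
Exception (d) is satisfied on its face — the compliance score is 29 points, below the 30 points limit; the setback is at least 3 m on every side. Turning to paragraph (h): (h) operates — the lot is in a historic district. (d) is therefore removed.
Exception (e)'s conditions are all satisfied: the structure will not be visible from the street; the reportable unit count is 74, below the 85 limit. Considering the limiting provisions: (i) would limit (e) — assessed value is $26,000, under the $27,000 limit — but (j) sets (i) aside: (j) operates against (i): a current Class F Certificate is held. (k) is engaged (a home-based business operates on the lot), but is overridden by (l): (l) operates against (k): a current Schedule B Declaration is held. (m) is not engaged (the registered capacity is 4,860 units, not less than 4,540 units), so (l) stands. Exception (e) stands.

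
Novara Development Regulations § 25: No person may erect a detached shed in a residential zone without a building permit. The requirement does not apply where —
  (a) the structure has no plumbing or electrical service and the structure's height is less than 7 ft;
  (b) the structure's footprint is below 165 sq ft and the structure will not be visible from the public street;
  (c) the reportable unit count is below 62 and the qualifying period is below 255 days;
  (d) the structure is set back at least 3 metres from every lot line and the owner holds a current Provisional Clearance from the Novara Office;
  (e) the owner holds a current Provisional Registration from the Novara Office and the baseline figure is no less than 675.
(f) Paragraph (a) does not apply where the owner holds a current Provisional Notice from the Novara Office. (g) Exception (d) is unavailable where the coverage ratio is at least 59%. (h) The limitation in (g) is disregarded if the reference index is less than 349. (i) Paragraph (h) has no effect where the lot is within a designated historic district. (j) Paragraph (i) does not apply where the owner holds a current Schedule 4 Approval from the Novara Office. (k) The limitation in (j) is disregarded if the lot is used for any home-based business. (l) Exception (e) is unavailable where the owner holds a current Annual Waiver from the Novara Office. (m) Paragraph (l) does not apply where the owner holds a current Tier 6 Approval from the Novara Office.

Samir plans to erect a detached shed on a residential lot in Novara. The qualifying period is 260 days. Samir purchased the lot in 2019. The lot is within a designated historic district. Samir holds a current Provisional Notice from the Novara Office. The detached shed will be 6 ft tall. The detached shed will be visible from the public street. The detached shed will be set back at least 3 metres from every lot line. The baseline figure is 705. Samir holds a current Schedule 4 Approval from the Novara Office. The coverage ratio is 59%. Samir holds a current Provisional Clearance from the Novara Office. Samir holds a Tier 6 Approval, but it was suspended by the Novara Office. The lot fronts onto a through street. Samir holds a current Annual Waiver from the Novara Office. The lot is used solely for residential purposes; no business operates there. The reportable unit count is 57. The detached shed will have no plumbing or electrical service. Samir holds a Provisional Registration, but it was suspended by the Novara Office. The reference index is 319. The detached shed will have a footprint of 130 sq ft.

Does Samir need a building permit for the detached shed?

No — exception (d) applies; Samir does not need a building permit.

Exception (a): there is no plumbing or electrical service; the structure's height is 6 ft, less than the 7 ft limit — every condition holds. However, paragraph (f) must be considered: (f) operates — a current Provisional Notice is held. Exception (a) does not apply.
Exception (b) does not apply: the structure will be visible from the street.
Exception (c) does not apply: the qualifying period is 260 days, not below 255 days.
Exception (d): the setback is at least 3 m on every side; a current Provisional Clearance is held — every condition holds. Considering the limiting provisions: (g) would limit (d) — the coverage ratio is 59%, meeting the 59% threshold — but (h) sets (g) aside: (h) operates — the reference index is 319, less than the 349 limit. (i) applies (the lot is in a historic district), but is set aside by (j): (j) operates against (i): a current Schedule 4 Approval is held. (k), which would lift (j), does not operate here — the lot is solely residential. So (d) applies.
Exception (e) fails — there is no Provisional Registration in force.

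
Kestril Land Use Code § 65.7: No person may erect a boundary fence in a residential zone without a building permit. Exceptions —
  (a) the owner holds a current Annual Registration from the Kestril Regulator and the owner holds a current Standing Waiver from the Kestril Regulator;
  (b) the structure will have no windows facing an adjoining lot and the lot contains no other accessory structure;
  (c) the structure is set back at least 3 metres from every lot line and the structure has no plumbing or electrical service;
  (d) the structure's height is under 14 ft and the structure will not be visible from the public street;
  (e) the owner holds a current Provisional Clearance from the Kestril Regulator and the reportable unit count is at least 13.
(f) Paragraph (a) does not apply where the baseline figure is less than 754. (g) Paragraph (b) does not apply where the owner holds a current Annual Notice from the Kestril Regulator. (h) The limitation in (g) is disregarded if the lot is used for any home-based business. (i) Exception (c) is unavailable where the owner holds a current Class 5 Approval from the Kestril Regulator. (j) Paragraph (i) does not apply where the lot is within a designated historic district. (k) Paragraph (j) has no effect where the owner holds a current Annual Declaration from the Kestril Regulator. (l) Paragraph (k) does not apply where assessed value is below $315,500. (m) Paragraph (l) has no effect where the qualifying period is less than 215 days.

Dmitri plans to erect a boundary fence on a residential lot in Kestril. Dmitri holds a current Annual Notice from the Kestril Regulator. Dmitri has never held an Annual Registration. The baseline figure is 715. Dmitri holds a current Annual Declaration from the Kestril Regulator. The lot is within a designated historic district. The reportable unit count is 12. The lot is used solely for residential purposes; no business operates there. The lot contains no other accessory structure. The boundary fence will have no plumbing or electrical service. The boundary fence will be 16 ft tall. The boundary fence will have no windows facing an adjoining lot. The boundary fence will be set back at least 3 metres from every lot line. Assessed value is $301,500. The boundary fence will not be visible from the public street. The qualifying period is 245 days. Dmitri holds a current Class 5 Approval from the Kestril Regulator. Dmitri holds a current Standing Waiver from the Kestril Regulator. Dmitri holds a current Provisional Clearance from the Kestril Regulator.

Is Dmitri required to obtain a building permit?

Exception (a) requires that the owner holds a current Annual Registration from the Kestril Regulator; but no current Annual Registration is held, so (a) is unavailable.
Exception (b): no windows face an adjoining lot; the lot has no other accessory structure — every condition holds. However, paragraphs (g)–(h) must be considered: (g) operates against (b): a current Annual Notice is held. (h) does not operate here (the lot is solely residential), so (g) stands. So (b) is unavailable.
Exception (c): the setback is at least 3 m on every side; there is no plumbing or electrical service — every condition holds. Considering the limiting provisions: (i) applies (a current Class 5 Approval is held), but is set aside by (j): (j) is engaged — the lot is in a historic district. (k) would limit (j) — a current Annual Declaration is held — but (l) sets (k) aside: (l) operates against (k): assessed value is $301,500, below the $315,500 limit. (m) does not operate here (the qualifying period is 245 days, not less than 215 days), so (l) stands. (c) remains available.
Exception (d) does not apply: the structure's height is 16 ft, not under 14 ft.
Exception (e) does not apply: the reportable unit count is 12, short of 13.

No — exception (c) applies; Dmitri does not need a building permit.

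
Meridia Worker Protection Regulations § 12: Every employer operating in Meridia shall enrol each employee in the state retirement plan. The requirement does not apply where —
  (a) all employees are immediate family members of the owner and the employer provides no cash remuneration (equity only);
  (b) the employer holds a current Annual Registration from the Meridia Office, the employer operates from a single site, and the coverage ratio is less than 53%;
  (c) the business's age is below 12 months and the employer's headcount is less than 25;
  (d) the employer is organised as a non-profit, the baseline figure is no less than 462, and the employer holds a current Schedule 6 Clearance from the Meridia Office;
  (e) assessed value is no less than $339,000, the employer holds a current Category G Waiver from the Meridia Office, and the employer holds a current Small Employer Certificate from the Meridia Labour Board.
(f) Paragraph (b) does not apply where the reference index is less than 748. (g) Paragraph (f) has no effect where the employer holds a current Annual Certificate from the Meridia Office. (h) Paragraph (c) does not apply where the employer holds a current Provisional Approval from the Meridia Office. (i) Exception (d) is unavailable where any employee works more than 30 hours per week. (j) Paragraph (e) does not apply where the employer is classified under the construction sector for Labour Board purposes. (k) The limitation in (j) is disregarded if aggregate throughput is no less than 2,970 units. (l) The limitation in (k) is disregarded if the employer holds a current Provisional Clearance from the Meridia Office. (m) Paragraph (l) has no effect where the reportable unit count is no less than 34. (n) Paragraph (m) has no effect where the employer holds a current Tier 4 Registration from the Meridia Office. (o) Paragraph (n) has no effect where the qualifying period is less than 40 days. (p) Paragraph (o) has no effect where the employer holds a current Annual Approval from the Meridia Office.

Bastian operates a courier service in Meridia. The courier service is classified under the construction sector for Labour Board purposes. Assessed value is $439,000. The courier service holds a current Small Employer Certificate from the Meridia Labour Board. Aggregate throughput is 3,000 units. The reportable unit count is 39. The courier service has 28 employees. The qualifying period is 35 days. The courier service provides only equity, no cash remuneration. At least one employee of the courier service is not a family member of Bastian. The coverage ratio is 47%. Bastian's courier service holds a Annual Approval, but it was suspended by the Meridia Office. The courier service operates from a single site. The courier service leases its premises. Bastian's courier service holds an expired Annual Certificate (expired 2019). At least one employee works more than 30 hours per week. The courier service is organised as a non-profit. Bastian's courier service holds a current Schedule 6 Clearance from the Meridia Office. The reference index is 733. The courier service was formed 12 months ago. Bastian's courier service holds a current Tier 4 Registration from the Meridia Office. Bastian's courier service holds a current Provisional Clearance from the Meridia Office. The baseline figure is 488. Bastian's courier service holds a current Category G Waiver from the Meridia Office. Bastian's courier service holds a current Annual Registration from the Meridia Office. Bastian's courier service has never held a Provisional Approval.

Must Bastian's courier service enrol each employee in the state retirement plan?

No — exception (e) applies; Bastian's courier service is not required to enrol each employee in the state retirement plan.

Exception (a) fails — at least one employee is not a family member.
Exception (b)'s conditions are all satisfied: a current Annual Registration is held; the employer operates from a single site; the coverage ratio is 47%, less than the 53% limit. But: (f) applies — the reference index is 733, less than the 748 limit. (g) is inapplicable (no current Annual Certificate is held), so (f) stands. (b) is therefore removed.
Exception (c) requires that the business's age is below 12 months; but the business's age is 12 months, not below 12 months, so (c) is unavailable.
Exception (d) is satisfied on its face — the employer is a non-profit; the baseline figure is 488, meeting the 462 threshold; a current Schedule 6 Clearance is held. Turning to paragraph (i): (i) applies — at least one employee exceeds 30 hours/week. So (d) is unavailable.
Exception (e)'s conditions are all satisfied: assessed value is $439,000, meeting the $339,000 threshold; a current Category G Waiver is held; a current Small Employer Certificate is held. Under paragraphs (j)–(p): (j) would limit (e) — the courier service is classified under the construction sector — but (k) sets (j) aside: (k) applies — aggregate throughput is 3,000 units, meeting the 2,970 units threshold. (l) would limit (k) — a current Provisional Clearance is held — but (m) sets (l) aside: (m) applies — the reportable unit count is 39, meeting the 34 threshold. (n) applies (a current Tier 4 Registration is held), but yields to (o): (o) operates against (n): the qualifying period is 35 days, less than the 40 days limit. (p), which would lift (o), is inapplicable — the Annual Approval is not current. (e) remains available.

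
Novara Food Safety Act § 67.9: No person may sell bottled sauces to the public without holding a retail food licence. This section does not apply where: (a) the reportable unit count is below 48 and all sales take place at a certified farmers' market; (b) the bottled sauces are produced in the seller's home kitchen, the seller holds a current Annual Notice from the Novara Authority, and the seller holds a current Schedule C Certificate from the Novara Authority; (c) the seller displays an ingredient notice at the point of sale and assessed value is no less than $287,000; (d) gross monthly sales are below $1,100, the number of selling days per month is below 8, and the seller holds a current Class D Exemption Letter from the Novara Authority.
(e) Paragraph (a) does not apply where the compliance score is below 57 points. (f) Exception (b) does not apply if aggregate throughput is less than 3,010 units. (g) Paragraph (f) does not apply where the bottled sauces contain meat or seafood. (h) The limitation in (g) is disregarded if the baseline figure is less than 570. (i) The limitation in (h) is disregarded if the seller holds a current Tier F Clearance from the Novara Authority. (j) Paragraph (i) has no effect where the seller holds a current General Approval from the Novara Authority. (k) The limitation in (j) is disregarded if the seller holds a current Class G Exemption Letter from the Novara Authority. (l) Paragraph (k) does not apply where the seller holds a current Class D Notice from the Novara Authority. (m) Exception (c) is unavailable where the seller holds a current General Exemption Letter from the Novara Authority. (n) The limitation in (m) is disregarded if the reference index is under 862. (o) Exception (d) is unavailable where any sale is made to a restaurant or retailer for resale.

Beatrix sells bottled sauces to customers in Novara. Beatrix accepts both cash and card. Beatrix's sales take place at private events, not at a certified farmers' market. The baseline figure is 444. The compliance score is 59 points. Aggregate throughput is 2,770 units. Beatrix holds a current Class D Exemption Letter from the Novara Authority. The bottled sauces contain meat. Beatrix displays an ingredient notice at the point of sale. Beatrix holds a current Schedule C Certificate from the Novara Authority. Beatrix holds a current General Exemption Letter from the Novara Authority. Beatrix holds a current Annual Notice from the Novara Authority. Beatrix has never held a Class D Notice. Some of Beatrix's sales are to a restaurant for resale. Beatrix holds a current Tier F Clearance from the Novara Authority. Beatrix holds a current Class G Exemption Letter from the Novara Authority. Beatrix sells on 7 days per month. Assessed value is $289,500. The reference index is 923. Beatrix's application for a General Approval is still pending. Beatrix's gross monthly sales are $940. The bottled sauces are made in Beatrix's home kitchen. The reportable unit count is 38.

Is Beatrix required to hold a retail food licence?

Exception (a) does not apply: sales are at private events, not a certified farmers' market.
Exception (b)'s conditions are all satisfied: the bottled sauces are home-kitchen produced; a current Annual Notice is held; a current Schedule C Certificate is held. Considering the limiting provisions: (f) would limit (b) — aggregate throughput is 2,770 units, less than the 3,010 units limit — but (g) sets (f) aside: (g) is engaged — the bottled sauces contain meat. (h) would limit (g) — the baseline figure is 444, less than the 570 limit — but (i) sets (h) aside: (i) operates against (h): a current Tier F Clearance is held. (j) is not engaged (the General Approval is not current), so (i) stands. So (b) applies.
Exception (c) is satisfied on its face — an ingredient notice is displayed; assessed value is $289,500, meeting the $287,000 threshold. But applying paragraphs (m)–(n): (m) is triggered — a current General Exemption Letter is held. (n), which would lift (m), does not operate here — the reference index is 923, not under 862. (c) is therefore removed.
Exception (d) is satisfied on its face — gross monthly sales are $940, below the $1,100 limit; the number of selling days per month is 7, below the 8 limit; a current Class D Exemption Letter is held. However, paragraph (o) must be considered: (o) operates — some sales are to a restaurant for resale. (d) is therefore removed.

No — exception (b) applies; Beatrix is not required to hold a retail food licence.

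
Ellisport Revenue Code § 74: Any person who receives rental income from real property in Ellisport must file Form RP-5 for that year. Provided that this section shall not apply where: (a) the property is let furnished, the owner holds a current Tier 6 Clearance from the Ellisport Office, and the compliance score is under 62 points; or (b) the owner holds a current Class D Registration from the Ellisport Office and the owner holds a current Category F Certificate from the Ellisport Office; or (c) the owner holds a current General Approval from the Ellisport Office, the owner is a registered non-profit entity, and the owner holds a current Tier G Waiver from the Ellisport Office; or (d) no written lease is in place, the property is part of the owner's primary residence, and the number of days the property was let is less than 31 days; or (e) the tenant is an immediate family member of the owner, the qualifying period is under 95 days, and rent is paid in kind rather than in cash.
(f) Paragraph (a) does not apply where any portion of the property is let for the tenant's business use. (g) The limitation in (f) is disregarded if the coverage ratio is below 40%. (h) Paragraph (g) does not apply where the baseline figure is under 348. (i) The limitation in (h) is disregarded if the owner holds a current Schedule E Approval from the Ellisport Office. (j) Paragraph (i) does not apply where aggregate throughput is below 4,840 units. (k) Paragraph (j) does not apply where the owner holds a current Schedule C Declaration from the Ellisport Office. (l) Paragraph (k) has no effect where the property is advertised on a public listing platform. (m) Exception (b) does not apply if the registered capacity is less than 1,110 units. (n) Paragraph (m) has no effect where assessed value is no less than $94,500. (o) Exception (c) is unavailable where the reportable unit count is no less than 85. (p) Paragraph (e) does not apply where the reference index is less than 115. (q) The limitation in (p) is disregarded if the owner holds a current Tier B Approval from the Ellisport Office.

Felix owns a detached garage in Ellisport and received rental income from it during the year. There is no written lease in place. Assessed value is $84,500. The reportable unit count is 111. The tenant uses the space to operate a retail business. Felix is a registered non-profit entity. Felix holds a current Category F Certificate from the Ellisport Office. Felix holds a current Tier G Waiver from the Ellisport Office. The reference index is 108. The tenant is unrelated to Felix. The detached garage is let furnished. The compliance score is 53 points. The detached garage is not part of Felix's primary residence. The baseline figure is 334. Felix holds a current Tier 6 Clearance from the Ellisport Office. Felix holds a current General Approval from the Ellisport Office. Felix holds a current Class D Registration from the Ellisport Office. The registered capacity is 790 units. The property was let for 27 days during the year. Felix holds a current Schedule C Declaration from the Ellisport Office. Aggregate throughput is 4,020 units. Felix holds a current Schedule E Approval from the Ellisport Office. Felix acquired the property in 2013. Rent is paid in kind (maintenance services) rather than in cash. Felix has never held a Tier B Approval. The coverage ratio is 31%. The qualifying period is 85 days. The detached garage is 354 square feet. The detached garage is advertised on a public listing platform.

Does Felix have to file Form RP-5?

Yes — Felix must file Form RP-5.

Exception (a) is satisfied on its face — the property is let furnished; a current Tier 6 Clearance is held; the compliance score is 53 points, under the 62 points limit. But: (f) is triggered — the space is let for business use. (g) applies (the coverage ratio is 31%, below the 40% limit), but is itself disapplied by (h): (h) applies — the baseline figure is 334, under the 348 limit. (i) would limit (h) — a current Schedule E Approval is held — but (j) sets (i) aside: (j) operates against (i): aggregate throughput is 4,020 units, below the 4,840 units limit. (k) applies (a current Schedule C Declaration is held), but is set aside by (l): (l) is triggered — the property is publicly advertised. So (a) is unavailable.
Exception (b)'s conditions are all satisfied: a current Class D Registration is held; a current Category F Certificate is held. But: (m) is engaged — the registered capacity is 790 units, less than the 1,110 units limit. (n), which would lift (m), is not engaged — assessed value is $84,500, short of $94,500. Exception (b) does not apply.
All of (c)'s requirements are met (a current General Approval is held; Felix is a registered non-profit; a current Tier G Waiver is held). Turning to paragraph (o): (o) is engaged — the reportable unit count is 111, meeting the 85 threshold. Exception (c) does not apply.
Exception (d) fails — the detached garage is not part of the primary residence.
Exception (e) fails — the tenant is unrelated to the owner.
No exception applies. The general rule governs.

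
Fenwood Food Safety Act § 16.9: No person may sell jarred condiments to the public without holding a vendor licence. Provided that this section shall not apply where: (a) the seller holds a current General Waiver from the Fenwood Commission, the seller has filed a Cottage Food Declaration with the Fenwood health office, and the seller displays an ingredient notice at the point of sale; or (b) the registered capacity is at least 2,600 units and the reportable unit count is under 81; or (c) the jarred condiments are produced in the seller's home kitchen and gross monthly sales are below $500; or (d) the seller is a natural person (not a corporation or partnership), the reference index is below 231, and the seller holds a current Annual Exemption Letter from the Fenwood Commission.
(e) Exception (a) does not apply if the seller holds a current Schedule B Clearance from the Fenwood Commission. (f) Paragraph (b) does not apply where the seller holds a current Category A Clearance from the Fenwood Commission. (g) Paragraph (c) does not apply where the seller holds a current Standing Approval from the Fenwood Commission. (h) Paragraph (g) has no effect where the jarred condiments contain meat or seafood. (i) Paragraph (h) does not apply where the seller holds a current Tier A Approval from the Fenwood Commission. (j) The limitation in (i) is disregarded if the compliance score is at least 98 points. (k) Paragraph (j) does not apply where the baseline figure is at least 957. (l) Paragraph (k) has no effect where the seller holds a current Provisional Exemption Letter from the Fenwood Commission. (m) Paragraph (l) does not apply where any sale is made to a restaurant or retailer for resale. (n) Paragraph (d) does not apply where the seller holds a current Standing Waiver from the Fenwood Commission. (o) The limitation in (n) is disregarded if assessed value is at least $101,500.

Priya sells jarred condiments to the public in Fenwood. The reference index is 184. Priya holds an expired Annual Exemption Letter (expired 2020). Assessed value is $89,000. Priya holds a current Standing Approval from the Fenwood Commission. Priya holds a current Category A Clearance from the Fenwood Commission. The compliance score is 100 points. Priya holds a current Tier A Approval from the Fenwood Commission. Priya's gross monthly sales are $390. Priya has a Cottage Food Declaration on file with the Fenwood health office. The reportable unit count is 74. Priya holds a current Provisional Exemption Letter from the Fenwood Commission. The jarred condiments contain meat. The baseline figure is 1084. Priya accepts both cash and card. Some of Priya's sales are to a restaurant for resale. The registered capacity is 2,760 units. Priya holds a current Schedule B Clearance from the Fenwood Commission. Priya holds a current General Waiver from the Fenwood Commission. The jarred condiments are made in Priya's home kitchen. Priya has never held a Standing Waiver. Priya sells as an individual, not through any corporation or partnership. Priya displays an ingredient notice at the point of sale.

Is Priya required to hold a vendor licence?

Exception (a)'s conditions are all satisfied: a current General Waiver is held; a Cottage Food Declaration is on file; an ingredient notice is displayed. But applying paragraph (e): (e) operates against (a): a current Schedule B Clearance is held. (a) is therefore removed.
Exception (b)'s conditions are all satisfied: the registered capacity is 2,760 units, meeting the 2,600 units threshold; the reportable unit count is 74, under the 81 limit. But applying paragraph (f): (f) applies — a current Category A Clearance is held. So (b) is unavailable.
Exception (c): the jarred condiments are home-kitchen produced; gross monthly sales are $390, below the $500 limit — every condition holds. But applying paragraphs (g)–(m): (g) is engaged — a current Standing Approval is held. (h) is triggered (the jarred condiments contain meat), but is displaced by (i): (i) operates against (h): a current Tier A Approval is held. (j) applies (the compliance score is 100 points, meeting the 98 points threshold), but is itself disapplied by (k): (k) operates against (j): the baseline figure is 1,084, meeting the 957 threshold. (l) would limit (k) — a current Provisional Exemption Letter is held — but (m) sets (l) aside: (m) operates — some sales are to a restaurant for resale. (c) is therefore removed.
Exception (d) fails — the Annual Exemption Letter is not current.
No exception is made out. Priya falls within the general rule.

Yes — Priya must hold a vendor licence.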